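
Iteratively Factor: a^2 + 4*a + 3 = (a + 1)*(a + 3)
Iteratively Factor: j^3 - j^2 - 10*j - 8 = (j + 1)*(j^2 - 2*j - 8) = (j - 4)*(j + 1)*(j + 2)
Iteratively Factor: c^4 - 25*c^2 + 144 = (c + 4)*(c^3 - 4*c^2 - 9*c + 36) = (c - 4)*(c + 4)*(c^2 - 9) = (c - 4)*(c + 3)*(c + 4)*(c - 3)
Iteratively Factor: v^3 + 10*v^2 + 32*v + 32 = (v + 4)*(v^2 + 6*v + 8) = (v + 2)*(v + 4)*(v + 4)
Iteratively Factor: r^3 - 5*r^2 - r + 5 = (r + 1)*(r^2 - 6*r + 5) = (r - 1)*(r + 1)*(r - 5)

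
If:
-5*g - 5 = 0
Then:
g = -1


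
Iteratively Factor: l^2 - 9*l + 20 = (l - 4)*(l - 5)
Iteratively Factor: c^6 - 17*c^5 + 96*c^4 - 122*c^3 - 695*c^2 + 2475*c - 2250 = (c - 5)*(c^5 - 12*c^4 + 36*c^3 + 58*c^2 - 405*c + 450) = (c - 5)*(c - 2)*(c^4 - 10*c^3 + 16*c^2 + 90*c - 225) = (c - 5)*(c - 3)*(c - 2)*(c^3 - 7*c^2 - 5*c + 75) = (c - 5)^2*(c - 3)*(c - 2)*(c^2 - 2*c - 15) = (c - 5)^2*(c - 3)*(c - 2)*(c + 3)*(c - 5)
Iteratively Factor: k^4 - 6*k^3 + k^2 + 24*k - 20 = (k - 5)*(k^3 - k^2 - 4*k + 4) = (k - 5)*(k - 2)*(k^2 + k - 2) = (k - 5)*(k - 2)*(k + 2)*(k - 1)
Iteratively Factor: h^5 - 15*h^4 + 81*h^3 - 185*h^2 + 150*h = (h)*(h^4 - 15*h^3 + 81*h^2 - 185*h + 150) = h*(h - 5)*(h^3 - 10*h^2 + 31*h - 30) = h*(h - 5)*(h - 2)*(h^2 - 8*h + 15) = h*(h - 5)^2*(h - 2)*(h - 3)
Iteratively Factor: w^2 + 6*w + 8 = (w + 2)*(w + 4)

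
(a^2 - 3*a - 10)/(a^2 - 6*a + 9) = (a^2 - 3*a - 10)/(a^2 - 6*a + 9)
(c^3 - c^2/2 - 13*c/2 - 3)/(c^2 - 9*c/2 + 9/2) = (2*c^2 + 5*c + 2)/(2*c - 3)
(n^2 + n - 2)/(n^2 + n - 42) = (n^2 + n - 2)/(n^2 + n - 42)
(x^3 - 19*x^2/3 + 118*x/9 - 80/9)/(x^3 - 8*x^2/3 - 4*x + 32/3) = (x - 5/3)/(x + 2)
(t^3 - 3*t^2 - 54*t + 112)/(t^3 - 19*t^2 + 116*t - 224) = (t^2 + 5*t - 14)/(t^2 - 11*t + 28)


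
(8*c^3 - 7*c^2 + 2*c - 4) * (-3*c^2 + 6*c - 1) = -24*c^5 + 69*c^4 - 56*c^3 + 31*c^2 - 26*c + 4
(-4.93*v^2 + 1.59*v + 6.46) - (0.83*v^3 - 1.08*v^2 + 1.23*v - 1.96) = -0.83*v^3 - 3.85*v^2 + 0.36*v + 8.42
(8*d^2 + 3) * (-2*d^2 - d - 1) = -16*d^4 - 8*d^3 - 14*d^2 - 3*d - 3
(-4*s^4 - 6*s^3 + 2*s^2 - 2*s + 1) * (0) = 0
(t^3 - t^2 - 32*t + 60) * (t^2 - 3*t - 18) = t^5 - 4*t^4 - 47*t^3 + 174*t^2 + 396*t - 1080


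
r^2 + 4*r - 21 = (r - 3)*(r + 7)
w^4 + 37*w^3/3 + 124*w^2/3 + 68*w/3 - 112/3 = (w - 2/3)*(w + 2)*(w + 4)*(w + 7)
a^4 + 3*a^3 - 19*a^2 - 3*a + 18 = (a - 3)*(a - 1)*(a + 1)*(a + 6)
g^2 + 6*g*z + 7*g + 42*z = (g + 7)*(g + 6*z)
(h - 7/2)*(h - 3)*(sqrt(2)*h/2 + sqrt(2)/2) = sqrt(2)*h^3/2 - 11*sqrt(2)*h^2/4 + 2*sqrt(2)*h + 21*sqrt(2)/4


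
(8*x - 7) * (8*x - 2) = 64*x^2 - 72*x + 14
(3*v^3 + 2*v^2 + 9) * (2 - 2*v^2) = -6*v^5 - 4*v^4 + 6*v^3 - 14*v^2 + 18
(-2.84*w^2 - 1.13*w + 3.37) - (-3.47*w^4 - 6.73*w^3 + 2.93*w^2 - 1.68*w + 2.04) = 3.47*w^4 + 6.73*w^3 - 5.77*w^2 + 0.55*w + 1.33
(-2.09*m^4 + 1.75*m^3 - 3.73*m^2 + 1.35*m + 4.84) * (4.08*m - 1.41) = -8.5272*m^5 + 10.0869*m^4 - 17.6859*m^3 + 10.7673*m^2 + 17.8437*m - 6.8244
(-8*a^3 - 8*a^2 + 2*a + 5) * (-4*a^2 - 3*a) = 32*a^5 + 56*a^4 + 16*a^3 - 26*a^2 - 15*a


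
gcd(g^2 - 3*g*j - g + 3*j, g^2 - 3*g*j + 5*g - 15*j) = g - 3*j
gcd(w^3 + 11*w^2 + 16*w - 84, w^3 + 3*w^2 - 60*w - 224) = w + 7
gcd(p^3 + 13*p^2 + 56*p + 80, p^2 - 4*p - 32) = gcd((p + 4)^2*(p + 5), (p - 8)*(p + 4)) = p + 4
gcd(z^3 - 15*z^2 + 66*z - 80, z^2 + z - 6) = z - 2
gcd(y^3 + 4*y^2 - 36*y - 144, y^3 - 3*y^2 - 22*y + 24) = y^2 - 2*y - 24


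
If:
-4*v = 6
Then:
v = -3/2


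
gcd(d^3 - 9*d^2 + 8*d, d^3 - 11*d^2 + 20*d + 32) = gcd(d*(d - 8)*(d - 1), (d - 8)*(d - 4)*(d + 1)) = d - 8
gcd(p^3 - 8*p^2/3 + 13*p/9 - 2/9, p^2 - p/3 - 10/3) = p - 2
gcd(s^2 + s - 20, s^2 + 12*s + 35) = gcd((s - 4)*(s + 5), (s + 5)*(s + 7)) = s + 5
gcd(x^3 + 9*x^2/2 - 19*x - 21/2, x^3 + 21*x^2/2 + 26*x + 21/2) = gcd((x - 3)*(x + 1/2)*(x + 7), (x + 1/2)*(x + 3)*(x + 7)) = x^2 + 15*x/2 + 7/2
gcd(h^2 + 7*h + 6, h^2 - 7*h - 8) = h + 1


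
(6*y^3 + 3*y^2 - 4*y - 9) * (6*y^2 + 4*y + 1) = 36*y^5 + 42*y^4 - 6*y^3 - 67*y^2 - 40*y - 9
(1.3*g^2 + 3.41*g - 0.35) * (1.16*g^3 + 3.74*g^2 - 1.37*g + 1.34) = 1.508*g^5 + 8.8176*g^4 + 10.5664*g^3 - 4.2387*g^2 + 5.0489*g - 0.469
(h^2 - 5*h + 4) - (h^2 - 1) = 5 - 5*h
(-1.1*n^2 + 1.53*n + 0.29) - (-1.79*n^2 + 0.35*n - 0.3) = 0.69*n^2 + 1.18*n + 0.59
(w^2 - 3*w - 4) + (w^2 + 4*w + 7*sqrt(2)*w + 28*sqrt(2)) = 2*w^2 + w + 7*sqrt(2)*w - 4 + 28*sqrt(2)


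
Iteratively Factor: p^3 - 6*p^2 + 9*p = (p)*(p^2 - 6*p + 9) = p*(p - 3)*(p - 3)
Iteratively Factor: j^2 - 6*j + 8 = (j - 2)*(j - 4)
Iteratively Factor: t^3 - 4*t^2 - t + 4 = (t + 1)*(t^2 - 5*t + 4) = (t - 1)*(t + 1)*(t - 4)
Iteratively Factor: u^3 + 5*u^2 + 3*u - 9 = (u + 3)*(u^2 + 2*u - 3) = (u - 1)*(u + 3)*(u + 3)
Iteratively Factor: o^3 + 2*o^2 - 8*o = (o + 4)*(o^2 - 2*o) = (o - 2)*(o + 4)*(o)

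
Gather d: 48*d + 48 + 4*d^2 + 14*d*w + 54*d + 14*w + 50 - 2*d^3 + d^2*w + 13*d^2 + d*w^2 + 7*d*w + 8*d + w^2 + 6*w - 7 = -2*d^3 + d^2*(w + 17) + d*(w^2 + 21*w + 110) + w^2 + 20*w + 91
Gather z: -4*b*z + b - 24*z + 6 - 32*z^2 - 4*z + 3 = b - 32*z^2 + z*(-4*b - 28) + 9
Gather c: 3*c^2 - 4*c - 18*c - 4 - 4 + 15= 3*c^2 - 22*c + 7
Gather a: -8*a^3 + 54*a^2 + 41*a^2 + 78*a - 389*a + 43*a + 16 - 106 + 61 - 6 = -8*a^3 + 95*a^2 - 268*a - 35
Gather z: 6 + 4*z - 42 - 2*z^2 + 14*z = -2*z^2 + 18*z - 36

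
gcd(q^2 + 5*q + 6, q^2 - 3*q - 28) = 1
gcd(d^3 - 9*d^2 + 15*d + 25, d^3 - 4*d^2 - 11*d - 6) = d + 1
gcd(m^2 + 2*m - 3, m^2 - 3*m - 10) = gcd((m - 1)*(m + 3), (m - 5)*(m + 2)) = 1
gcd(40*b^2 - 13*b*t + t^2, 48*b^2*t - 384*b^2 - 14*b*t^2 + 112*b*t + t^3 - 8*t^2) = -8*b + t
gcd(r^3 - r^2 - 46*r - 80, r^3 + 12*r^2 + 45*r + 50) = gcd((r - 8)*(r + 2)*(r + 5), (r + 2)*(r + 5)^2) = r^2 + 7*r + 10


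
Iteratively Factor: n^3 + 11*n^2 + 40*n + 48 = (n + 4)*(n^2 + 7*n + 12) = (n + 3)*(n + 4)*(n + 4)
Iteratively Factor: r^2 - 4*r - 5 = (r + 1)*(r - 5)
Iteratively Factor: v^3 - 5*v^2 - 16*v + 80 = (v - 4)*(v^2 - v - 20) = (v - 5)*(v - 4)*(v + 4)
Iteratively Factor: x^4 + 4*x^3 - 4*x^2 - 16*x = (x + 2)*(x^3 + 2*x^2 - 8*x) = (x - 2)*(x + 2)*(x^2 + 4*x) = (x - 2)*(x + 2)*(x + 4)*(x)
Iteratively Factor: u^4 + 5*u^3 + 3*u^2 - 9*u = (u + 3)*(u^3 + 2*u^2 - 3*u) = (u - 1)*(u + 3)*(u^2 + 3*u) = u*(u - 1)*(u + 3)*(u + 3)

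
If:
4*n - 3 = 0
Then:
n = 3/4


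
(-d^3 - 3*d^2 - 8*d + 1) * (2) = -2*d^3 - 6*d^2 - 16*d + 2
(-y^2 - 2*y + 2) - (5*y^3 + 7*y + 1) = -5*y^3 - y^2 - 9*y + 1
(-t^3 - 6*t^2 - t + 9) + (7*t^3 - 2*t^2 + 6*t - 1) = 6*t^3 - 8*t^2 + 5*t + 8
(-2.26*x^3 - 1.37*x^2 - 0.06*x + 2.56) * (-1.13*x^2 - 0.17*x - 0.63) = 2.5538*x^5 + 1.9323*x^4 + 1.7245*x^3 - 2.0195*x^2 - 0.3974*x - 1.6128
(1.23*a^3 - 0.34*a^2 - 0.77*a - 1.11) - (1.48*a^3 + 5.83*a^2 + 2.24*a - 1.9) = -0.25*a^3 - 6.17*a^2 - 3.01*a + 0.79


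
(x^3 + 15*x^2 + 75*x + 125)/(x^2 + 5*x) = x + 10 + 25/x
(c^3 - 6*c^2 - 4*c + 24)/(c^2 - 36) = (c^2 - 4)/(c + 6)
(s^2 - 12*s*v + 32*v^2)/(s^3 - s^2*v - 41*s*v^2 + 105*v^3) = (s^2 - 12*s*v + 32*v^2)/(s^3 - s^2*v - 41*s*v^2 + 105*v^3)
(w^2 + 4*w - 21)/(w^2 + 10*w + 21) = (w - 3)/(w + 3)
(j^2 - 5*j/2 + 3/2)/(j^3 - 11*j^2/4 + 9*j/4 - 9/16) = 8*(j - 1)/(8*j^2 - 10*j + 3)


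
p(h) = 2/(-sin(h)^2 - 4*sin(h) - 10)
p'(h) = 2*(2*sin(h)*cos(h) + 4*cos(h))/(-sin(h)^2 - 4*sin(h) - 10)^2 = 4*(sin(h) + 2)*cos(h)/(sin(h)^2 + 4*sin(h) + 10)^2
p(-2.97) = -0.21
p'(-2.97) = -0.08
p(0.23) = -0.18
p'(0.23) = 0.07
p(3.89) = -0.26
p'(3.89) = -0.06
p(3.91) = -0.26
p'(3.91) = -0.06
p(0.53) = -0.16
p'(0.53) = 0.06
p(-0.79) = -0.26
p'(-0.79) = 0.06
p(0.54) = -0.16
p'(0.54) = 0.06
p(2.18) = -0.14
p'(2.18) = -0.03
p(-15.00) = -0.26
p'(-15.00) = -0.07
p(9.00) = -0.17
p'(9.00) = -0.06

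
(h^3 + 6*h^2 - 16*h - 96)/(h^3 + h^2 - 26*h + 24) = (h + 4)/(h - 1)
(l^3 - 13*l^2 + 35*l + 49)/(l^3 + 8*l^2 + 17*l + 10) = (l^2 - 14*l + 49)/(l^2 + 7*l + 10)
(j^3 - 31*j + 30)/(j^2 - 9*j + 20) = (j^2 + 5*j - 6)/(j - 4)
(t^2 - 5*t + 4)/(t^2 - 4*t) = (t - 1)/t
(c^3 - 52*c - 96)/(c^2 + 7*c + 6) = (c^2 - 6*c - 16)/(c + 1)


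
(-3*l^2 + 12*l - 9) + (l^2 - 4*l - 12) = -2*l^2 + 8*l - 21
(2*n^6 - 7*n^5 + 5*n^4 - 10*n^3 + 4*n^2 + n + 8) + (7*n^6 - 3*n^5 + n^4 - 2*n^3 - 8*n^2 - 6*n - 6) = 9*n^6 - 10*n^5 + 6*n^4 - 12*n^3 - 4*n^2 - 5*n + 2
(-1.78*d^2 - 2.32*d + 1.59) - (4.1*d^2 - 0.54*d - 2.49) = -5.88*d^2 - 1.78*d + 4.08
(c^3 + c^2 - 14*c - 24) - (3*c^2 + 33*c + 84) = c^3 - 2*c^2 - 47*c - 108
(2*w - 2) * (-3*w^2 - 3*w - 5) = -6*w^3 - 4*w + 10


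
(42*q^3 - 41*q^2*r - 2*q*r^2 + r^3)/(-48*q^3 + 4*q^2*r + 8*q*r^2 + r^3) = (-7*q^2 + 8*q*r - r^2)/(8*q^2 - 2*q*r - r^2)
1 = 1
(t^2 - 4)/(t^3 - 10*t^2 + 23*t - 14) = (t + 2)/(t^2 - 8*t + 7)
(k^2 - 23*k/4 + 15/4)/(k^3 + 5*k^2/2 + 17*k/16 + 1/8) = 4*(4*k^2 - 23*k + 15)/(16*k^3 + 40*k^2 + 17*k + 2)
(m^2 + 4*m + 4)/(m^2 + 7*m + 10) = (m + 2)/(m + 5)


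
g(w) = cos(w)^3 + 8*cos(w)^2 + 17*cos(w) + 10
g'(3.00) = -0.58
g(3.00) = 0.04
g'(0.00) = 0.00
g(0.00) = 36.00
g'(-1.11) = 22.13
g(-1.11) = 19.23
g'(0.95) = -22.22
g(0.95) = 22.79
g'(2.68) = -2.26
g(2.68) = 0.47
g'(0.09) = -3.23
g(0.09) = 35.85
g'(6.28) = 0.11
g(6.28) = 36.00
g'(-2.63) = 2.61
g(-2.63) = 0.60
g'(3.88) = 4.58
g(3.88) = 1.40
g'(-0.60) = 18.21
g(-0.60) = 30.04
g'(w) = -3*sin(w)*cos(w)^2 - 16*sin(w)*cos(w) - 17*sin(w)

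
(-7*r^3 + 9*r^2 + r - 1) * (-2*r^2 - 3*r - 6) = 14*r^5 + 3*r^4 + 13*r^3 - 55*r^2 - 3*r + 6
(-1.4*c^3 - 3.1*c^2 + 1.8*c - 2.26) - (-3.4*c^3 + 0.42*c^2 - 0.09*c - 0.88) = 2.0*c^3 - 3.52*c^2 + 1.89*c - 1.38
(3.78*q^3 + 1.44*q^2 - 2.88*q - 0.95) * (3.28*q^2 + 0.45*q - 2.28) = 12.3984*q^5 + 6.4242*q^4 - 17.4168*q^3 - 7.6952*q^2 + 6.1389*q + 2.166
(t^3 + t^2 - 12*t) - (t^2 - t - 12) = t^3 - 11*t + 12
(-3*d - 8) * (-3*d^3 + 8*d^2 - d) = 9*d^4 - 61*d^2 + 8*d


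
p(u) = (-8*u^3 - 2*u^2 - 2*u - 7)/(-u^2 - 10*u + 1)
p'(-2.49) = -5.74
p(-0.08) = -3.82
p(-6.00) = 66.44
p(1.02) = 1.92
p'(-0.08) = -21.97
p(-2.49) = 5.54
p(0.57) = 2.04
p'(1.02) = 0.78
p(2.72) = 5.60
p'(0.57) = -2.13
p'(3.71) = 3.81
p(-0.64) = -0.64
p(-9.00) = 568.10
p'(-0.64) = -2.12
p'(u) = (2*u + 10)*(-8*u^3 - 2*u^2 - 2*u - 7)/(-u^2 - 10*u + 1)^2 + (-24*u^2 - 4*u - 2)/(-u^2 - 10*u + 1)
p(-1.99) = 3.08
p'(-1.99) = -4.17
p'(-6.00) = -39.00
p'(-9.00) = -645.48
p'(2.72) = 3.09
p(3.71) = 9.03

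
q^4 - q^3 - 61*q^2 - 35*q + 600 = (q - 8)*(q - 3)*(q + 5)^2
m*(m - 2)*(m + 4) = m^3 + 2*m^2 - 8*m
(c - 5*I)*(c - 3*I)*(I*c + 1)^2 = -c^4 + 10*I*c^3 + 32*c^2 - 38*I*c - 15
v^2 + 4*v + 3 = (v + 1)*(v + 3)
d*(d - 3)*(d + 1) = d^3 - 2*d^2 - 3*d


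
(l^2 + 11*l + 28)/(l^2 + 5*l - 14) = (l + 4)/(l - 2)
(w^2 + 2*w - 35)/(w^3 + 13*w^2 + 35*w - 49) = (w - 5)/(w^2 + 6*w - 7)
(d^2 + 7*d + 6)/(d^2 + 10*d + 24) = (d + 1)/(d + 4)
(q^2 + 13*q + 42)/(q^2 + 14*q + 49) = (q + 6)/(q + 7)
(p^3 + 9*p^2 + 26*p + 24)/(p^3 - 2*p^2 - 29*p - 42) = (p + 4)/(p - 7)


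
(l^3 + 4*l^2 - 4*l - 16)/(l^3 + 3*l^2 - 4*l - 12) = (l + 4)/(l + 3)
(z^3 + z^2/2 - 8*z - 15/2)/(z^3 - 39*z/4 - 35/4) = 2*(z - 3)/(2*z - 7)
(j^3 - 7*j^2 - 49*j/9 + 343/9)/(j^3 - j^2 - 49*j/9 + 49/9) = (j - 7)/(j - 1)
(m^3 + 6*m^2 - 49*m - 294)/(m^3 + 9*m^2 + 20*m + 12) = (m^2 - 49)/(m^2 + 3*m + 2)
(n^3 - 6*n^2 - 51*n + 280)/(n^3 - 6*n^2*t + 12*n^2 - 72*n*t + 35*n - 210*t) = (-n^2 + 13*n - 40)/(-n^2 + 6*n*t - 5*n + 30*t)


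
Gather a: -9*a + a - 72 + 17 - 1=-8*a - 56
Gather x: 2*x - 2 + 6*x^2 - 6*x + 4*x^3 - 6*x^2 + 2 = 4*x^3 - 4*x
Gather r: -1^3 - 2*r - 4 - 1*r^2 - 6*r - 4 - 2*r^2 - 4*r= -3*r^2 - 12*r - 9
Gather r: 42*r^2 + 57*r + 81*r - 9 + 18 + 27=42*r^2 + 138*r + 36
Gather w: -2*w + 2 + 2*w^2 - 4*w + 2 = 2*w^2 - 6*w + 4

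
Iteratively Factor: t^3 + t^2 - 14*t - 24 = (t + 3)*(t^2 - 2*t - 8) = (t - 4)*(t + 3)*(t + 2)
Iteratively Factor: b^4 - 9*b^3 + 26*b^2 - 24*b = (b)*(b^3 - 9*b^2 + 26*b - 24) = b*(b - 2)*(b^2 - 7*b + 12) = b*(b - 4)*(b - 2)*(b - 3)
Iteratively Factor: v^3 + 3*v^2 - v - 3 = (v + 1)*(v^2 + 2*v - 3) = (v - 1)*(v + 1)*(v + 3)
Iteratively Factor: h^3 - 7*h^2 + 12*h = (h)*(h^2 - 7*h + 12) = h*(h - 4)*(h - 3)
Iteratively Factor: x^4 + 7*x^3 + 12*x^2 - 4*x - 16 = (x - 1)*(x^3 + 8*x^2 + 20*x + 16) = (x - 1)*(x + 2)*(x^2 + 6*x + 8) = (x - 1)*(x + 2)*(x + 4)*(x + 2)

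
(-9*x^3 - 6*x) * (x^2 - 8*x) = -9*x^5 + 72*x^4 - 6*x^3 + 48*x^2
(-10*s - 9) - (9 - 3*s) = -7*s - 18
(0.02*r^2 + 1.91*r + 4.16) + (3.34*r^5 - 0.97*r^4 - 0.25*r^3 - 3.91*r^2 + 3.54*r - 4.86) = 3.34*r^5 - 0.97*r^4 - 0.25*r^3 - 3.89*r^2 + 5.45*r - 0.7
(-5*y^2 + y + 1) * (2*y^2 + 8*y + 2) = -10*y^4 - 38*y^3 + 10*y + 2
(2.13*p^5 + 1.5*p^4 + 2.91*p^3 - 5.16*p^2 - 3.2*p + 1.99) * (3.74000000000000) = 7.9662*p^5 + 5.61*p^4 + 10.8834*p^3 - 19.2984*p^2 - 11.968*p + 7.4426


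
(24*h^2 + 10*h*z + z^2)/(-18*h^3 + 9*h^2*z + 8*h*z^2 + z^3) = (4*h + z)/(-3*h^2 + 2*h*z + z^2)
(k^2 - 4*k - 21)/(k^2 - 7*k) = (k + 3)/k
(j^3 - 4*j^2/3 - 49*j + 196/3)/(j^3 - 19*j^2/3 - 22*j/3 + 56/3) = (j + 7)/(j + 2)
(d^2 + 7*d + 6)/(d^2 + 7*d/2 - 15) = 2*(d + 1)/(2*d - 5)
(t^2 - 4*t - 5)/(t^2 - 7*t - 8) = (t - 5)/(t - 8)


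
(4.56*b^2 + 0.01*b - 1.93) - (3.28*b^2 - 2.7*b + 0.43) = 1.28*b^2 + 2.71*b - 2.36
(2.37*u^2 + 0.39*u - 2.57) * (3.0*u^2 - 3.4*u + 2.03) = 7.11*u^4 - 6.888*u^3 - 4.2249*u^2 + 9.5297*u - 5.2171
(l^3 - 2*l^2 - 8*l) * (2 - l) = -l^4 + 4*l^3 + 4*l^2 - 16*l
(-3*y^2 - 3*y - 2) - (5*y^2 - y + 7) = -8*y^2 - 2*y - 9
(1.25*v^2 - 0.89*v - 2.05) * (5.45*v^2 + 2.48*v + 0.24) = 6.8125*v^4 - 1.7505*v^3 - 13.0797*v^2 - 5.2976*v - 0.492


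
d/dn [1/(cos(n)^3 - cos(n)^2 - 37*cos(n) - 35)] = (3*cos(n)^2 - 2*cos(n) - 37)*sin(n)/(-cos(n)^3 + cos(n)^2 + 37*cos(n) + 35)^2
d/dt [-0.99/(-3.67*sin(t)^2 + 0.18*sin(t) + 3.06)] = (0.1782 - 7.2666*sin(t))*cos(t)/(-3.67*sin(t)^2 + 0.18*sin(t) + 3.06)^2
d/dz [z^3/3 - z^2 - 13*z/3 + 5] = z^2 - 2*z - 13/3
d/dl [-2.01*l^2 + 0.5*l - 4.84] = 0.5 - 4.02*l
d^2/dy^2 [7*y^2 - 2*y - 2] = 14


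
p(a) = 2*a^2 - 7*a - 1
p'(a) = 4*a - 7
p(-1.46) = 13.48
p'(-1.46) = -12.84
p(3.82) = 1.44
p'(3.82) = 8.28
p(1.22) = -6.56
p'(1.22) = -2.12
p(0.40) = -3.48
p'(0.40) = -5.40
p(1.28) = -6.68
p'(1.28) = -1.88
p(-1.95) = 20.26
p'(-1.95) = -14.80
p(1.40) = -6.88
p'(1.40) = -1.40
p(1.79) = -7.12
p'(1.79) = 0.16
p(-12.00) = 371.00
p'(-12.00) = -55.00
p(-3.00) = 38.00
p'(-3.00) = -19.00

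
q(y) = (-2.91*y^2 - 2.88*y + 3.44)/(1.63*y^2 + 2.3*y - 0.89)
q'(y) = (-5.82*y - 2.88)/(1.63*y^2 + 2.3*y - 0.89) + (-3.26*y - 2.3)*(-2.91*y^2 - 2.88*y + 3.44)/(1.63*y^2 + 2.3*y - 0.89)^2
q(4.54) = -1.61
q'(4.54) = -0.04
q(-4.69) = -1.95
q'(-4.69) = -0.04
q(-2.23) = -2.21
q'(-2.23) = -0.42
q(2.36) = -1.44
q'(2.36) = -0.17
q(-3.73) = -1.99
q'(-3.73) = -0.06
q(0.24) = -10.57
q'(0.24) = -116.00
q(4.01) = -1.59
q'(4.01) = -0.05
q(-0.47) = -2.58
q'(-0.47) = -1.14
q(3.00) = -1.52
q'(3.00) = -0.10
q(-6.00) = -1.91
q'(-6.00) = -0.02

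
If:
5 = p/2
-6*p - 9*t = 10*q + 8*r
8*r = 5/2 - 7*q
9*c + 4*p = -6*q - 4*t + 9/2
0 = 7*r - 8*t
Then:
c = -42649/4482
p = 10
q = 8315/498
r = -3560/249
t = -3115/249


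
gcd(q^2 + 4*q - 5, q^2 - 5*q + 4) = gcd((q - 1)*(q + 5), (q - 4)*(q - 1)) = q - 1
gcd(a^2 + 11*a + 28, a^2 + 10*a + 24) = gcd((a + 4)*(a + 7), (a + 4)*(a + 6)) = a + 4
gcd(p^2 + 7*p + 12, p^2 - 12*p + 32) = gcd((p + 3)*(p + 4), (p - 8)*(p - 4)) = 1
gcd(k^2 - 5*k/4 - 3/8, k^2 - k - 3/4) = k - 3/2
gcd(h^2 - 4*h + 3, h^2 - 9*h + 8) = h - 1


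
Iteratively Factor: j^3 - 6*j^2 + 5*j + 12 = (j - 4)*(j^2 - 2*j - 3) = (j - 4)*(j + 1)*(j - 3)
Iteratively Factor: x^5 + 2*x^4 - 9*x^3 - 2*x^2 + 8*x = (x - 1)*(x^4 + 3*x^3 - 6*x^2 - 8*x) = (x - 1)*(x + 4)*(x^3 - x^2 - 2*x) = (x - 2)*(x - 1)*(x + 4)*(x^2 + x) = (x - 2)*(x - 1)*(x + 1)*(x + 4)*(x)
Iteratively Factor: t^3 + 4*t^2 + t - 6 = (t - 1)*(t^2 + 5*t + 6) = (t - 1)*(t + 2)*(t + 3)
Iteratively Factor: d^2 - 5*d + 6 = (d - 2)*(d - 3)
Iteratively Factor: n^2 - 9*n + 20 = (n - 5)*(n - 4)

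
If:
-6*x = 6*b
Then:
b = -x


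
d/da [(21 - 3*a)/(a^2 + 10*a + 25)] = 3*(a - 19)/(a^3 + 15*a^2 + 75*a + 125)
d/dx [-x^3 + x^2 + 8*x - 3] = -3*x^2 + 2*x + 8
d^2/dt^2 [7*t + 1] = 0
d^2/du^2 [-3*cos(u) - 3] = 3*cos(u)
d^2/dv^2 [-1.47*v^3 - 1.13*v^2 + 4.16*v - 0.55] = -8.82*v - 2.26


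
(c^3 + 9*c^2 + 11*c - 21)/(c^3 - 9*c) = (c^2 + 6*c - 7)/(c*(c - 3))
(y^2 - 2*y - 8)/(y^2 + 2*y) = (y - 4)/y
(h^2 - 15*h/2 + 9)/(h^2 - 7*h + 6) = (h - 3/2)/(h - 1)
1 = 1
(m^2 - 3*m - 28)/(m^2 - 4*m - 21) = (m + 4)/(m + 3)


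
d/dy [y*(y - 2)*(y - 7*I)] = 3*y^2 + y*(-4 - 14*I) + 14*I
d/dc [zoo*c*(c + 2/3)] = zoo*(c + 1)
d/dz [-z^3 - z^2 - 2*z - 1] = -3*z^2 - 2*z - 2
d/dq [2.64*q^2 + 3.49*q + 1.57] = 5.28*q + 3.49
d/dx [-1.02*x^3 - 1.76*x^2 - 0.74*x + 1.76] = -3.06*x^2 - 3.52*x - 0.74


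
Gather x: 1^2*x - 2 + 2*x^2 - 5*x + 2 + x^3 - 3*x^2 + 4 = x^3 - x^2 - 4*x + 4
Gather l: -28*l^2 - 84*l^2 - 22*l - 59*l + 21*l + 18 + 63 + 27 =-112*l^2 - 60*l + 108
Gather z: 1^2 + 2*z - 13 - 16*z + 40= 28 - 14*z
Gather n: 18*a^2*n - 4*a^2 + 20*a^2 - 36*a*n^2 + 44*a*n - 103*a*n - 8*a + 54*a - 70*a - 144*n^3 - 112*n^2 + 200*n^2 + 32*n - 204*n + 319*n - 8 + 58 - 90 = 16*a^2 - 24*a - 144*n^3 + n^2*(88 - 36*a) + n*(18*a^2 - 59*a + 147) - 40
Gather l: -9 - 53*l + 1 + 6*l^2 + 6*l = 6*l^2 - 47*l - 8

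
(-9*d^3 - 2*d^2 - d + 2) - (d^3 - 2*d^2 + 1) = -10*d^3 - d + 1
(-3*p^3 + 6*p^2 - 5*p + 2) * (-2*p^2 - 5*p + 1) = 6*p^5 + 3*p^4 - 23*p^3 + 27*p^2 - 15*p + 2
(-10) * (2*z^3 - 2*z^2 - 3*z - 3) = -20*z^3 + 20*z^2 + 30*z + 30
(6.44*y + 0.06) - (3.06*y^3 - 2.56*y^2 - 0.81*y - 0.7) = -3.06*y^3 + 2.56*y^2 + 7.25*y + 0.76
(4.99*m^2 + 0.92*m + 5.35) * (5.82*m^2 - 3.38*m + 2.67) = 29.0418*m^4 - 11.5118*m^3 + 41.3507*m^2 - 15.6266*m + 14.2845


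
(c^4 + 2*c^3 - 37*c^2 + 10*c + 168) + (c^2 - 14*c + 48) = c^4 + 2*c^3 - 36*c^2 - 4*c + 216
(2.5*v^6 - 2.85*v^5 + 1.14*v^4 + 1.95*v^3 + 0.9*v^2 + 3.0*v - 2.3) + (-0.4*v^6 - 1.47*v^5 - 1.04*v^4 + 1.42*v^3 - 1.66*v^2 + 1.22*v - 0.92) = 2.1*v^6 - 4.32*v^5 + 0.0999999999999999*v^4 + 3.37*v^3 - 0.76*v^2 + 4.22*v - 3.22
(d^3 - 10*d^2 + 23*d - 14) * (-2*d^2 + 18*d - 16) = -2*d^5 + 38*d^4 - 242*d^3 + 602*d^2 - 620*d + 224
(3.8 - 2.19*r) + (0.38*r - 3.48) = 0.32 - 1.81*r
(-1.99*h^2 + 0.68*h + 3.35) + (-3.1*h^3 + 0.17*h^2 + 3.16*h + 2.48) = -3.1*h^3 - 1.82*h^2 + 3.84*h + 5.83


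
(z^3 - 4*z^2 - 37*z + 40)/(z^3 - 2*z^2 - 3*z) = (-z^3 + 4*z^2 + 37*z - 40)/(z*(-z^2 + 2*z + 3))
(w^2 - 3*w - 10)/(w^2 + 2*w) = (w - 5)/w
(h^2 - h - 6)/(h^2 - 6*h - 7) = (-h^2 + h + 6)/(-h^2 + 6*h + 7)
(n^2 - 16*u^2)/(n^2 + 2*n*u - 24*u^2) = (n + 4*u)/(n + 6*u)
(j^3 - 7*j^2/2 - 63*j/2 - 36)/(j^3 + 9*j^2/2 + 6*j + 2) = (2*j^3 - 7*j^2 - 63*j - 72)/(2*j^3 + 9*j^2 + 12*j + 4)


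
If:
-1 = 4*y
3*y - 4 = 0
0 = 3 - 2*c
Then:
No Solution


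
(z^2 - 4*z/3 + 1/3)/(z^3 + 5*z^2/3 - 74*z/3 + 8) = (z - 1)/(z^2 + 2*z - 24)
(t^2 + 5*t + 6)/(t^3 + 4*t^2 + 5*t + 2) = (t + 3)/(t^2 + 2*t + 1)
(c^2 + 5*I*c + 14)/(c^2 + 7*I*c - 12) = (c^2 + 5*I*c + 14)/(c^2 + 7*I*c - 12)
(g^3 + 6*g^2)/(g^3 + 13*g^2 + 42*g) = g/(g + 7)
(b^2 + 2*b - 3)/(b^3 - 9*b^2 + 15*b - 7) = (b + 3)/(b^2 - 8*b + 7)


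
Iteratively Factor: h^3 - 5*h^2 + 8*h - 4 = (h - 2)*(h^2 - 3*h + 2) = (h - 2)^2*(h - 1)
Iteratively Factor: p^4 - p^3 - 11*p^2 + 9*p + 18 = (p - 3)*(p^3 + 2*p^2 - 5*p - 6) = (p - 3)*(p + 3)*(p^2 - p - 2) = (p - 3)*(p + 1)*(p + 3)*(p - 2)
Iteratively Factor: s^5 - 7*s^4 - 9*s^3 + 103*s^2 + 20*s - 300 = (s + 3)*(s^4 - 10*s^3 + 21*s^2 + 40*s - 100) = (s - 5)*(s + 3)*(s^3 - 5*s^2 - 4*s + 20) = (s - 5)^2*(s + 3)*(s^2 - 4) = (s - 5)^2*(s - 2)*(s + 3)*(s + 2)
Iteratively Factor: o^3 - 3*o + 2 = (o - 1)*(o^2 + o - 2) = (o - 1)*(o + 2)*(o - 1)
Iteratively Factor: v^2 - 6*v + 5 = (v - 5)*(v - 1)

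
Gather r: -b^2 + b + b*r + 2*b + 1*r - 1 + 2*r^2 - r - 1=-b^2 + b*r + 3*b + 2*r^2 - 2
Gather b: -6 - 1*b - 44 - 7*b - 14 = -8*b - 64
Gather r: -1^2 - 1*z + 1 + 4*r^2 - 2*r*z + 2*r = 4*r^2 + r*(2 - 2*z) - z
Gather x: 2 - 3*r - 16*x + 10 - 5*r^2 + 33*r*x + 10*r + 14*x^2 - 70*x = -5*r^2 + 7*r + 14*x^2 + x*(33*r - 86) + 12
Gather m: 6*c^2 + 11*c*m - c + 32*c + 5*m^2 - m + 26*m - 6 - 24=6*c^2 + 31*c + 5*m^2 + m*(11*c + 25) - 30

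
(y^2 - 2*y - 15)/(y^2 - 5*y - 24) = (y - 5)/(y - 8)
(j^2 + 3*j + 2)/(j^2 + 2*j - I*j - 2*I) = (j + 1)/(j - I)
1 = 1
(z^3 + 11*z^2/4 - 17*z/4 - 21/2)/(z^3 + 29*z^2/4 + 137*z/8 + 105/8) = 2*(z - 2)/(2*z + 5)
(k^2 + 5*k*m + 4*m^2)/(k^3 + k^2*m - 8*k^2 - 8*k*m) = (k + 4*m)/(k*(k - 8))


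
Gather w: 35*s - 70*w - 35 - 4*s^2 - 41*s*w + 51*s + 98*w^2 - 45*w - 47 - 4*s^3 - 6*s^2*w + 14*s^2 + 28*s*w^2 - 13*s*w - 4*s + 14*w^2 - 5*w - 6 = -4*s^3 + 10*s^2 + 82*s + w^2*(28*s + 112) + w*(-6*s^2 - 54*s - 120) - 88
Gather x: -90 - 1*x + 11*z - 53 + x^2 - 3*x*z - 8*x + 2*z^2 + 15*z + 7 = x^2 + x*(-3*z - 9) + 2*z^2 + 26*z - 136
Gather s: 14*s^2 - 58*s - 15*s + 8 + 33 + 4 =14*s^2 - 73*s + 45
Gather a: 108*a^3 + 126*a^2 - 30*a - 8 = 108*a^3 + 126*a^2 - 30*a - 8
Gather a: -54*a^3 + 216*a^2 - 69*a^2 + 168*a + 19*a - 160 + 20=-54*a^3 + 147*a^2 + 187*a - 140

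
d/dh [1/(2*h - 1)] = -2/(2*h - 1)^2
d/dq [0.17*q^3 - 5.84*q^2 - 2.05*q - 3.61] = 0.51*q^2 - 11.68*q - 2.05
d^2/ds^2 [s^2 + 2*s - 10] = 2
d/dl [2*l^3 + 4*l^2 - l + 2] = 6*l^2 + 8*l - 1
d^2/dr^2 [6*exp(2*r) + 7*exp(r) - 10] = (24*exp(r) + 7)*exp(r)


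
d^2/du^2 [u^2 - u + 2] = 2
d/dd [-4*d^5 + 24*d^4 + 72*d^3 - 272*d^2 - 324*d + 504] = -20*d^4 + 96*d^3 + 216*d^2 - 544*d - 324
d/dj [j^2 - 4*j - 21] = 2*j - 4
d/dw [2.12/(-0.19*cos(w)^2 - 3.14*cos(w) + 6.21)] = -(0.8056*cos(w) + 6.6568)*sin(w)/(0.19*cos(w)^2 + 3.14*cos(w) - 6.21)^2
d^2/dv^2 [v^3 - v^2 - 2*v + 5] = 6*v - 2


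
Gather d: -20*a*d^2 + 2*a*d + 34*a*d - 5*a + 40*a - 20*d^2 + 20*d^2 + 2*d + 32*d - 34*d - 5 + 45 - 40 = -20*a*d^2 + 36*a*d + 35*a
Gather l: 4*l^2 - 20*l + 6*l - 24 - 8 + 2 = 4*l^2 - 14*l - 30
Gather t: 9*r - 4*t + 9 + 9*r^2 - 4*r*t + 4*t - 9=9*r^2 - 4*r*t + 9*r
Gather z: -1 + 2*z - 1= 2*z - 2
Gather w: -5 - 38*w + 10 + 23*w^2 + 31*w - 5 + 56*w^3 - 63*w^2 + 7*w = 56*w^3 - 40*w^2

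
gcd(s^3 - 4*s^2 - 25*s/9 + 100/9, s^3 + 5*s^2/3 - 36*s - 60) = s + 5/3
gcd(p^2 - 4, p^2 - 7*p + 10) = p - 2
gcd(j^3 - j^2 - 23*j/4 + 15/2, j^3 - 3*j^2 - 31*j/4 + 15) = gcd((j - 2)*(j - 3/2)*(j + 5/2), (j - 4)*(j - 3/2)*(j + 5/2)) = j^2 + j - 15/4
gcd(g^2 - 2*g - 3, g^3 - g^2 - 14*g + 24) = g - 3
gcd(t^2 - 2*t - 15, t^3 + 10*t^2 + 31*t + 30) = t + 3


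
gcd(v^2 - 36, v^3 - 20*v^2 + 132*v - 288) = v - 6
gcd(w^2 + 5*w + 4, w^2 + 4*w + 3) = w + 1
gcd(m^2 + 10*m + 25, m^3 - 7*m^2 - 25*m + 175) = m + 5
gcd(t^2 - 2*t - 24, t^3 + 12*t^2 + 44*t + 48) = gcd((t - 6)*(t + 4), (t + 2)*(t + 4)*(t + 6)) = t + 4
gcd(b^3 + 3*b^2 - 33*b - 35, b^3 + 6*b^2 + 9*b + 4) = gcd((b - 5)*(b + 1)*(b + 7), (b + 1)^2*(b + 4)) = b + 1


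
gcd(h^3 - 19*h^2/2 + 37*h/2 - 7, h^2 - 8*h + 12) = h - 2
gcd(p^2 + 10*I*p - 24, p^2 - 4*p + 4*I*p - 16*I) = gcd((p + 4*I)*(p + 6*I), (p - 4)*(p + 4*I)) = p + 4*I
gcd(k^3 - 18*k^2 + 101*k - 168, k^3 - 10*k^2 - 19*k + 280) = k^2 - 15*k + 56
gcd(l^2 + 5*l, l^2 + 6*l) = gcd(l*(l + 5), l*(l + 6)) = l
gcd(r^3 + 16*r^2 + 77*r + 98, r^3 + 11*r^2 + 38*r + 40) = r + 2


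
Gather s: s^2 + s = s^2 + s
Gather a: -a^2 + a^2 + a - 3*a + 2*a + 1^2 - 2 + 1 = 0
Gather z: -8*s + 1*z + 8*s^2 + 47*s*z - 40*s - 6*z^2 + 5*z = 8*s^2 - 48*s - 6*z^2 + z*(47*s + 6)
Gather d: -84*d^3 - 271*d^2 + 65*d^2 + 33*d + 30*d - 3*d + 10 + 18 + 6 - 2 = -84*d^3 - 206*d^2 + 60*d + 32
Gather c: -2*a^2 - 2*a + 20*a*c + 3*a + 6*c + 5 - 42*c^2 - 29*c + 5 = -2*a^2 + a - 42*c^2 + c*(20*a - 23) + 10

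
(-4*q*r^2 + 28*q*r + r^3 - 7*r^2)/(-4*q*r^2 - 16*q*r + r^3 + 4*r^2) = (r - 7)/(r + 4)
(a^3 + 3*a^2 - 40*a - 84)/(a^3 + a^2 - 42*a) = (a + 2)/a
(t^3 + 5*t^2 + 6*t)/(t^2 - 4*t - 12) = t*(t + 3)/(t - 6)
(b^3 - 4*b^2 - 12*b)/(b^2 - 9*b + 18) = b*(b + 2)/(b - 3)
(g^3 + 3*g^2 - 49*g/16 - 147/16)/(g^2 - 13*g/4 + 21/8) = (4*g^2 + 19*g + 21)/(2*(2*g - 3))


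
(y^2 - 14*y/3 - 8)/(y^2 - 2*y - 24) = (y + 4/3)/(y + 4)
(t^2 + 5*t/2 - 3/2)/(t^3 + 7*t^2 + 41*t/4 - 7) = 2*(t + 3)/(2*t^2 + 15*t + 28)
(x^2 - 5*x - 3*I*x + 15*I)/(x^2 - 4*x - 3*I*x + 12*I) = (x - 5)/(x - 4)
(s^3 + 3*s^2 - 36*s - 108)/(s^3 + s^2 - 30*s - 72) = (s + 6)/(s + 4)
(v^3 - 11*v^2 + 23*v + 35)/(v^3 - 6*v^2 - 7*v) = (v - 5)/v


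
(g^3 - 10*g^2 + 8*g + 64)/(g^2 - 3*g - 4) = (g^2 - 6*g - 16)/(g + 1)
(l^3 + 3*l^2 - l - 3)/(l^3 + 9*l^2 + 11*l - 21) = (l + 1)/(l + 7)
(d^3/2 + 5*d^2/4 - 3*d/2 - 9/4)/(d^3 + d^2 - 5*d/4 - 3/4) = (2*d^3 + 5*d^2 - 6*d - 9)/(4*d^3 + 4*d^2 - 5*d - 3)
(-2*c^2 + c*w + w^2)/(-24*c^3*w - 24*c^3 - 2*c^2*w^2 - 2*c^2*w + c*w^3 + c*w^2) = (2*c^2 - c*w - w^2)/(c*(24*c^2*w + 24*c^2 + 2*c*w^2 + 2*c*w - w^3 - w^2))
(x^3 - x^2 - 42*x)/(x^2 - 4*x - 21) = x*(x + 6)/(x + 3)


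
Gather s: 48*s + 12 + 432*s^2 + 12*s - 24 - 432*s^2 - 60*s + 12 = 0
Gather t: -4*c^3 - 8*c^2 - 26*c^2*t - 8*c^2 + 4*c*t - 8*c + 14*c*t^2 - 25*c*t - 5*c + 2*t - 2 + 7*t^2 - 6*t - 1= -4*c^3 - 16*c^2 - 13*c + t^2*(14*c + 7) + t*(-26*c^2 - 21*c - 4) - 3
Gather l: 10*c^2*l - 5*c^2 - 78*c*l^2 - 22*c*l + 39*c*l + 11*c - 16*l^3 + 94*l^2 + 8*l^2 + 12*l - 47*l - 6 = -5*c^2 + 11*c - 16*l^3 + l^2*(102 - 78*c) + l*(10*c^2 + 17*c - 35) - 6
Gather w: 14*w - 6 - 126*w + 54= 48 - 112*w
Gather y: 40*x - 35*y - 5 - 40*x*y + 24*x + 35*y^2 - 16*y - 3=64*x + 35*y^2 + y*(-40*x - 51) - 8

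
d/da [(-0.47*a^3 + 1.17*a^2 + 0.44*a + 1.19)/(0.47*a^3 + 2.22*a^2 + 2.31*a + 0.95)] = (-1.5933*a^4 - 2.585*a^3 - 1.2915*a^2 - 3.0606*a - 2.3309)/(0.2209*a^6 + 2.0868*a^5 + 7.0998*a^4 + 11.1494*a^3 + 9.5541*a^2 + 4.389*a + 0.9025)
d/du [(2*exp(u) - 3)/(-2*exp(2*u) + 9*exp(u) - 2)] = (4*exp(2*u) - 12*exp(u) + 23)*exp(u)/(4*exp(4*u) - 36*exp(3*u) + 89*exp(2*u) - 36*exp(u) + 4)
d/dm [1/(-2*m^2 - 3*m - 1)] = (4*m + 3)/(2*m^2 + 3*m + 1)^2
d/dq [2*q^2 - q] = 4*q - 1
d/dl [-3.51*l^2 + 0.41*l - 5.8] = 0.41 - 7.02*l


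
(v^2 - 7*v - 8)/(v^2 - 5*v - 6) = (v - 8)/(v - 6)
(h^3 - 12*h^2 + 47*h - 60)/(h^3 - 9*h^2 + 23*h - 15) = (h - 4)/(h - 1)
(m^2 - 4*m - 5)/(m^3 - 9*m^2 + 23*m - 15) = (m + 1)/(m^2 - 4*m + 3)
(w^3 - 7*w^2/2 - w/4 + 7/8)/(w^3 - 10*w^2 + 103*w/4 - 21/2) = (w + 1/2)/(w - 6)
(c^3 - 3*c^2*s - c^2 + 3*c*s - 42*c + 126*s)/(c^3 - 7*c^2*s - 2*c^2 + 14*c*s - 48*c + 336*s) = (-c^2 + 3*c*s + 7*c - 21*s)/(-c^2 + 7*c*s + 8*c - 56*s)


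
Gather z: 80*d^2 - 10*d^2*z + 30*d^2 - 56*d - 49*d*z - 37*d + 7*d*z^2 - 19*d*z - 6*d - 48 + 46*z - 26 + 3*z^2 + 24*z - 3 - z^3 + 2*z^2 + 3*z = 110*d^2 - 99*d - z^3 + z^2*(7*d + 5) + z*(-10*d^2 - 68*d + 73) - 77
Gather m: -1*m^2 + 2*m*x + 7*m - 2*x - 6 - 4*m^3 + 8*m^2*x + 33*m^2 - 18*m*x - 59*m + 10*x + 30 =-4*m^3 + m^2*(8*x + 32) + m*(-16*x - 52) + 8*x + 24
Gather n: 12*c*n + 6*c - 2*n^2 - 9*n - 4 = 6*c - 2*n^2 + n*(12*c - 9) - 4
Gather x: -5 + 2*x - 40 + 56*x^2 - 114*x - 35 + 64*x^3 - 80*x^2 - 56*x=64*x^3 - 24*x^2 - 168*x - 80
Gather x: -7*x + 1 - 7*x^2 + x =-7*x^2 - 6*x + 1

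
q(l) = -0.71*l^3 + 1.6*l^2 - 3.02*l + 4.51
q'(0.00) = -3.02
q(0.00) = 4.51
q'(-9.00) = -204.35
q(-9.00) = 678.88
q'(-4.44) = -59.22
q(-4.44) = 111.61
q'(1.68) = -3.66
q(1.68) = 0.59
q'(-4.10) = -51.95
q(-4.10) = 92.72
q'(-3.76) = -45.17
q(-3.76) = 76.23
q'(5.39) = -47.65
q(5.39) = -76.46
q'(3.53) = -18.27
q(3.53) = -17.44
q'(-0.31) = -4.22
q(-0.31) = 5.62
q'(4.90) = -38.48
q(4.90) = -55.40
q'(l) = -2.13*l^2 + 3.2*l - 3.02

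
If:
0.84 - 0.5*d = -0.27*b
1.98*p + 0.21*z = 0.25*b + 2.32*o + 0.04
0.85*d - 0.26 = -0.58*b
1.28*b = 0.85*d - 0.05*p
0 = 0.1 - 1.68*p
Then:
No Solution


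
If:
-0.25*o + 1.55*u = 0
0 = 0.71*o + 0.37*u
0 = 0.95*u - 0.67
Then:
No Solution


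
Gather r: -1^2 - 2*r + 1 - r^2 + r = -r^2 - r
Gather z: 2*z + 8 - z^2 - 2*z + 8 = 16 - z^2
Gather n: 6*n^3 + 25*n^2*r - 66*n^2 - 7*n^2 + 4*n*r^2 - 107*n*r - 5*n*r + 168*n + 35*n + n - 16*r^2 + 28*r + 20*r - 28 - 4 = 6*n^3 + n^2*(25*r - 73) + n*(4*r^2 - 112*r + 204) - 16*r^2 + 48*r - 32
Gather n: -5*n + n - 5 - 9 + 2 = -4*n - 12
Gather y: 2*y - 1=2*y - 1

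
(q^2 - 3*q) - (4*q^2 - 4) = -3*q^2 - 3*q + 4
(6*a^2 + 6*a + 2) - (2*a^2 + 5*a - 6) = 4*a^2 + a + 8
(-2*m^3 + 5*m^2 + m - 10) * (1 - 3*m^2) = 6*m^5 - 15*m^4 - 5*m^3 + 35*m^2 + m - 10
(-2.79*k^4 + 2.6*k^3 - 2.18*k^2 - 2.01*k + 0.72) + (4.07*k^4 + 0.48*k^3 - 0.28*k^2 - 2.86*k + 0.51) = 1.28*k^4 + 3.08*k^3 - 2.46*k^2 - 4.87*k + 1.23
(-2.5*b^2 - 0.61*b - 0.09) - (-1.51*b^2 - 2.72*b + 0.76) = -0.99*b^2 + 2.11*b - 0.85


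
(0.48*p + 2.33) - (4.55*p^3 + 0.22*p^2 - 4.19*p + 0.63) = -4.55*p^3 - 0.22*p^2 + 4.67*p + 1.7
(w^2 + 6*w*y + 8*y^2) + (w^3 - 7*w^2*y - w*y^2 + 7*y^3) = w^3 - 7*w^2*y + w^2 - w*y^2 + 6*w*y + 7*y^3 + 8*y^2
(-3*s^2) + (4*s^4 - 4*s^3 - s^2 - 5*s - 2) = 4*s^4 - 4*s^3 - 4*s^2 - 5*s - 2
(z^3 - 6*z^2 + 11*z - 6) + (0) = z^3 - 6*z^2 + 11*z - 6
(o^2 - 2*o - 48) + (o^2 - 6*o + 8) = 2*o^2 - 8*o - 40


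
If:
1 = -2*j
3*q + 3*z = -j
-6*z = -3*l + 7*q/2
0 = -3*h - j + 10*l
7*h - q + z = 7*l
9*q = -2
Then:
No Solution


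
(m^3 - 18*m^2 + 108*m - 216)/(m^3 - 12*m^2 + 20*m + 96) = (m^2 - 12*m + 36)/(m^2 - 6*m - 16)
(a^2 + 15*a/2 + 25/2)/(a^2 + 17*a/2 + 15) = (a + 5)/(a + 6)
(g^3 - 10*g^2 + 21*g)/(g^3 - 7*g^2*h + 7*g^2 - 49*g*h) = (g^2 - 10*g + 21)/(g^2 - 7*g*h + 7*g - 49*h)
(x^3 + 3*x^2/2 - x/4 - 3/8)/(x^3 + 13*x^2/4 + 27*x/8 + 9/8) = (4*x^2 - 1)/(4*x^2 + 7*x + 3)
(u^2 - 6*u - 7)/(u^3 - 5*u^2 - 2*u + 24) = (u^2 - 6*u - 7)/(u^3 - 5*u^2 - 2*u + 24)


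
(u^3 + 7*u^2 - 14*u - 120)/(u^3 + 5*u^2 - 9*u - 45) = (u^2 + 2*u - 24)/(u^2 - 9)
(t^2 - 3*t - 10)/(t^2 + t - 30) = (t + 2)/(t + 6)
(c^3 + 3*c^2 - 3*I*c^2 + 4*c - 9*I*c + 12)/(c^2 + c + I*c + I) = (c^2 + c*(3 - 4*I) - 12*I)/(c + 1)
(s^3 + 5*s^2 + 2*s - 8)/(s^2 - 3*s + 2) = (s^2 + 6*s + 8)/(s - 2)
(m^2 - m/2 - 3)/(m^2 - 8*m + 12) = (m + 3/2)/(m - 6)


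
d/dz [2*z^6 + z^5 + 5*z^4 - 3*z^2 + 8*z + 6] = 12*z^5 + 5*z^4 + 20*z^3 - 6*z + 8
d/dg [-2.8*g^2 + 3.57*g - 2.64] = 3.57 - 5.6*g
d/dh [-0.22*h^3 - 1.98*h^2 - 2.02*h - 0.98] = -0.66*h^2 - 3.96*h - 2.02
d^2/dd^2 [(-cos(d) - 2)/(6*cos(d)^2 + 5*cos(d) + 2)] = (81*(1 - cos(2*d))^2*cos(d) + 129*(1 - cos(2*d))^2/2 - 295*cos(d) + 14*cos(2*d) + 81*cos(3*d) - 18*cos(5*d) - 276)/(5*cos(d) + 3*cos(2*d) + 5)^3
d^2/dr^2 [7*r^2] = 14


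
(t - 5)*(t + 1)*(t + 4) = t^3 - 21*t - 20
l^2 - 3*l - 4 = (l - 4)*(l + 1)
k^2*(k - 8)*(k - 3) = k^4 - 11*k^3 + 24*k^2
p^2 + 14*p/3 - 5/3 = (p - 1/3)*(p + 5)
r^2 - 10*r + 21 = (r - 7)*(r - 3)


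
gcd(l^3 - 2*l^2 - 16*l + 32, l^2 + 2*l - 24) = l - 4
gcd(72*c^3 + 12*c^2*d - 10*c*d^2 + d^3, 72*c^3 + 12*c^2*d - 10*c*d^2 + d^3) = 72*c^3 + 12*c^2*d - 10*c*d^2 + d^3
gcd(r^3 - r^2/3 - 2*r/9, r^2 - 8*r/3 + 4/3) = r - 2/3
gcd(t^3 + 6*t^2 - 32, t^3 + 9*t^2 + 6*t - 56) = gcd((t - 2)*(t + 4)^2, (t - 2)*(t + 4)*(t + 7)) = t^2 + 2*t - 8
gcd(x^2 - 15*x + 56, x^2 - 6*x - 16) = x - 8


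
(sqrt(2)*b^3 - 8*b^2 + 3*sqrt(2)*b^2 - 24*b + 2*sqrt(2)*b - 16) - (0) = sqrt(2)*b^3 - 8*b^2 + 3*sqrt(2)*b^2 - 24*b + 2*sqrt(2)*b - 16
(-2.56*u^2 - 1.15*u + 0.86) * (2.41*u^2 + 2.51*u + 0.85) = -6.1696*u^4 - 9.1971*u^3 - 2.9899*u^2 + 1.1811*u + 0.731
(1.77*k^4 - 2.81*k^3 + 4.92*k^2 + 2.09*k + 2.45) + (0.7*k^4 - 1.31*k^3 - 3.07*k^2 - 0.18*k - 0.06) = 2.47*k^4 - 4.12*k^3 + 1.85*k^2 + 1.91*k + 2.39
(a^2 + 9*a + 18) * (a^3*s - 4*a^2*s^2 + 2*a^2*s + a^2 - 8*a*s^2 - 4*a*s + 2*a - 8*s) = a^5*s - 4*a^4*s^2 + 11*a^4*s + a^4 - 44*a^3*s^2 + 32*a^3*s + 11*a^3 - 144*a^2*s^2 - 8*a^2*s + 36*a^2 - 144*a*s^2 - 144*a*s + 36*a - 144*s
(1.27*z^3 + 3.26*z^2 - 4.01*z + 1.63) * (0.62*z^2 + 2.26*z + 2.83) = 0.7874*z^5 + 4.8914*z^4 + 8.4755*z^3 + 1.1738*z^2 - 7.6645*z + 4.6129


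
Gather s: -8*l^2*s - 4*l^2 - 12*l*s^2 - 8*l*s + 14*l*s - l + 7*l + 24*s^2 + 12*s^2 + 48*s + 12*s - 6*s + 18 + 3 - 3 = -4*l^2 + 6*l + s^2*(36 - 12*l) + s*(-8*l^2 + 6*l + 54) + 18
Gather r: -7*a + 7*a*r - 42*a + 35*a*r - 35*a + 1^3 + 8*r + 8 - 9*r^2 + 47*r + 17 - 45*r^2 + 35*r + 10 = -84*a - 54*r^2 + r*(42*a + 90) + 36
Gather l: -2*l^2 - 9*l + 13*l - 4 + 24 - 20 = -2*l^2 + 4*l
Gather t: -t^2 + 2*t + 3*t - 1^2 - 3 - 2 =-t^2 + 5*t - 6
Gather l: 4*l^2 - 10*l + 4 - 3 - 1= 4*l^2 - 10*l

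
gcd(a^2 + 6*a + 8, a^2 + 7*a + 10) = a + 2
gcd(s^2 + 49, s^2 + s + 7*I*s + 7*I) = s + 7*I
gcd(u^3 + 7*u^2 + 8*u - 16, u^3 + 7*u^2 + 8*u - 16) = u^3 + 7*u^2 + 8*u - 16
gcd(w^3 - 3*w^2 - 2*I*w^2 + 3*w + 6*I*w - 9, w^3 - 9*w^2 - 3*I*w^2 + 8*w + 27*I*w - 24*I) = w - 3*I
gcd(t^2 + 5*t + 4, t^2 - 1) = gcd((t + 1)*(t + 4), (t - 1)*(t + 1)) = t + 1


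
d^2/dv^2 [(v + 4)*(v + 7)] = 2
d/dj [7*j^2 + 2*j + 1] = 14*j + 2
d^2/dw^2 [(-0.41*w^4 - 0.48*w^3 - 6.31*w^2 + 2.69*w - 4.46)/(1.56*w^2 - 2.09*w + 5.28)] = (-1.995552*w^6 + 8.020584*w^5 - 31.008054*w^4 + 48.051384*w^3 + 141.34176*w^2 - 125.98344*w - 257.947228)/(3.796416*w^6 - 15.258672*w^5 + 58.990932*w^4 - 112.418801*w^3 + 199.661616*w^2 - 174.797568*w + 147.197952)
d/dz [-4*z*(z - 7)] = 28 - 8*z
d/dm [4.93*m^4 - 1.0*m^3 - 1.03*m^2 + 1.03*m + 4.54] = 19.72*m^3 - 3.0*m^2 - 2.06*m + 1.03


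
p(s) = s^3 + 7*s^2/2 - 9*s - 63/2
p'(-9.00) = 171.00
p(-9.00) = -396.00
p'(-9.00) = 171.00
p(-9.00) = -396.00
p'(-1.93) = -11.34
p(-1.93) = -8.28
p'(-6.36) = 67.83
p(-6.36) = -89.95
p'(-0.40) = -11.32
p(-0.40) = -27.40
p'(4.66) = 88.77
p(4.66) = 103.76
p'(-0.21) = -10.34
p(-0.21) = -29.46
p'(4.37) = 78.88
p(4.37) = 79.46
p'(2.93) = 37.26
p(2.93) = -2.67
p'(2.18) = 20.52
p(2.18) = -24.13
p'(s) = 3*s^2 + 7*s - 9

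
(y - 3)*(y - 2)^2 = y^3 - 7*y^2 + 16*y - 12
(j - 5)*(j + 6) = j^2 + j - 30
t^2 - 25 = (t - 5)*(t + 5)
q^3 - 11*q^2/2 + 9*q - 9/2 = (q - 3)*(q - 3/2)*(q - 1)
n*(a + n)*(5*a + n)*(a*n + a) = 5*a^3*n^2 + 5*a^3*n + 6*a^2*n^3 + 6*a^2*n^2 + a*n^4 + a*n^3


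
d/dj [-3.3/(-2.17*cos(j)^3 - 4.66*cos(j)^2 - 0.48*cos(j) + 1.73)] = (21.483*cos(j)^2 + 30.756*cos(j) + 1.584)*sin(j)/(2.17*cos(j)^3 + 4.66*cos(j)^2 + 0.48*cos(j) - 1.73)^2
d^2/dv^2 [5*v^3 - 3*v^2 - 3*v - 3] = 30*v - 6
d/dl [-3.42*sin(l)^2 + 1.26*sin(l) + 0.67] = (1.26 - 6.84*sin(l))*cos(l)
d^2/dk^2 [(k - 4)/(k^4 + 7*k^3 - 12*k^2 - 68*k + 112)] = 2*(6*k^5 + 40*k^4 - 173*k^3 - 1644*k^2 - 3152*k - 4064)/(k^10 + 25*k^9 + 207*k^8 + 363*k^7 - 3228*k^6 - 11736*k^5 + 20784*k^4 + 95664*k^3 - 100800*k^2 - 288512*k + 351232)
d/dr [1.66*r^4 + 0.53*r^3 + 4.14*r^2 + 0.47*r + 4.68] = 6.64*r^3 + 1.59*r^2 + 8.28*r + 0.47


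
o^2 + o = o*(o + 1)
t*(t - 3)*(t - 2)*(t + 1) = t^4 - 4*t^3 + t^2 + 6*t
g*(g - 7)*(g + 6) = g^3 - g^2 - 42*g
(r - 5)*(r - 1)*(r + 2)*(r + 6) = r^4 + 2*r^3 - 31*r^2 - 32*r + 60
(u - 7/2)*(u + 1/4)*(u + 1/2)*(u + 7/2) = u^4 + 3*u^3/4 - 97*u^2/8 - 147*u/16 - 49/32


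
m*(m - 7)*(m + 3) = m^3 - 4*m^2 - 21*m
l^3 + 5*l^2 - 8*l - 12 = (l - 2)*(l + 1)*(l + 6)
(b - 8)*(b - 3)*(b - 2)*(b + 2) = b^4 - 11*b^3 + 20*b^2 + 44*b - 96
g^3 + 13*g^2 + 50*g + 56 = (g + 2)*(g + 4)*(g + 7)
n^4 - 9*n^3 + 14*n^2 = n^2*(n - 7)*(n - 2)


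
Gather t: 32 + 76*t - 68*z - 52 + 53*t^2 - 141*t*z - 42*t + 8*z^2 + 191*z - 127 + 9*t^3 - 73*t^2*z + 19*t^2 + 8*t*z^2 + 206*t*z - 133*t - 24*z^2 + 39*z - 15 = 9*t^3 + t^2*(72 - 73*z) + t*(8*z^2 + 65*z - 99) - 16*z^2 + 162*z - 162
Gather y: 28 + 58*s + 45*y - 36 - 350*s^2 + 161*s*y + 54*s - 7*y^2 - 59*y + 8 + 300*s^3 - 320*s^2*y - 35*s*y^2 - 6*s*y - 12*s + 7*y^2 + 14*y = 300*s^3 - 350*s^2 - 35*s*y^2 + 100*s + y*(-320*s^2 + 155*s)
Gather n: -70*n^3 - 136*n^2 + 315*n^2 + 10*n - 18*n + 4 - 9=-70*n^3 + 179*n^2 - 8*n - 5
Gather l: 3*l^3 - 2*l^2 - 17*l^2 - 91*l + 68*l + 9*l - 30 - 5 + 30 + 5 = 3*l^3 - 19*l^2 - 14*l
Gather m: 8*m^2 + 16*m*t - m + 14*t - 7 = 8*m^2 + m*(16*t - 1) + 14*t - 7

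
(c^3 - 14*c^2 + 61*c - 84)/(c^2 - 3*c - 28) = (c^2 - 7*c + 12)/(c + 4)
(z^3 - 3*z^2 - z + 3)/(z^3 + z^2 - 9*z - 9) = (z - 1)/(z + 3)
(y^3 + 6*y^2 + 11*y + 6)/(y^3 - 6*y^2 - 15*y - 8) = (y^2 + 5*y + 6)/(y^2 - 7*y - 8)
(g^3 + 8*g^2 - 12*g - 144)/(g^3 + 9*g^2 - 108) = (g - 4)/(g - 3)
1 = 1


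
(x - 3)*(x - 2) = x^2 - 5*x + 6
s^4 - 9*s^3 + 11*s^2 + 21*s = s*(s - 7)*(s - 3)*(s + 1)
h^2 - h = h*(h - 1)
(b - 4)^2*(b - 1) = b^3 - 9*b^2 + 24*b - 16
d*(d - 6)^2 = d^3 - 12*d^2 + 36*d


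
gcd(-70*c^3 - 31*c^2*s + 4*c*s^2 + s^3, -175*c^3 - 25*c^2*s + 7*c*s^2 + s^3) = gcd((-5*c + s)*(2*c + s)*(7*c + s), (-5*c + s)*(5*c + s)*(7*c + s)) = -35*c^2 + 2*c*s + s^2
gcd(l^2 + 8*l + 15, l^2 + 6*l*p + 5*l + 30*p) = l + 5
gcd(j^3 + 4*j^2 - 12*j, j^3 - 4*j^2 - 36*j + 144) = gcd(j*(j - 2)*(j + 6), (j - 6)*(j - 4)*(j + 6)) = j + 6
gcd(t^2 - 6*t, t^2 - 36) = t - 6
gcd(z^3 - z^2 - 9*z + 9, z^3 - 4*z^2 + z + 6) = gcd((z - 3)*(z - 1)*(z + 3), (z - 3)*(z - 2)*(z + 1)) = z - 3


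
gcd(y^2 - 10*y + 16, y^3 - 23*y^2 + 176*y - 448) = y - 8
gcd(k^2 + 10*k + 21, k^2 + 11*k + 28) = k + 7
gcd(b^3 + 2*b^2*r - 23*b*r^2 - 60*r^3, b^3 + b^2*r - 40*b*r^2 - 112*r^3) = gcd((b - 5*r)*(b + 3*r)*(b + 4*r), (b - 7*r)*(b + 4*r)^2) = b + 4*r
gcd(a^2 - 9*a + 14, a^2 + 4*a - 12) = a - 2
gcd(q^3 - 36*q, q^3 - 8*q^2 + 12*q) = q^2 - 6*q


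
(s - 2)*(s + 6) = s^2 + 4*s - 12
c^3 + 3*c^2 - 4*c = c*(c - 1)*(c + 4)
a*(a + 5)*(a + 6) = a^3 + 11*a^2 + 30*a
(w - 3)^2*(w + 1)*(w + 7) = w^4 + 2*w^3 - 32*w^2 + 30*w + 63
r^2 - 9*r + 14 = (r - 7)*(r - 2)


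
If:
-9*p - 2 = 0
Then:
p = -2/9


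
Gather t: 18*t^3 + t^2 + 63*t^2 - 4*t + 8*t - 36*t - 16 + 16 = 18*t^3 + 64*t^2 - 32*t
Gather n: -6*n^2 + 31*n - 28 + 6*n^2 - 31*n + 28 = 0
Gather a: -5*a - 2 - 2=-5*a - 4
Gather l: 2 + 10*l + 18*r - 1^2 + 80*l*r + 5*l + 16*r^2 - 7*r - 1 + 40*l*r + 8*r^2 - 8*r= l*(120*r + 15) + 24*r^2 + 3*r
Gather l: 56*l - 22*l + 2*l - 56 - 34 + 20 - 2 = 36*l - 72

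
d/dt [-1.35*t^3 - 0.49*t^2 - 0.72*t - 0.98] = -4.05*t^2 - 0.98*t - 0.72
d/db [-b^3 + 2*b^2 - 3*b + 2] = -3*b^2 + 4*b - 3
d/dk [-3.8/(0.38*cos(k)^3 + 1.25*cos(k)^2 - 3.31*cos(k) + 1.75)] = (-4.332*cos(k)^2 - 9.5*cos(k) + 12.578)*sin(k)/(0.38*cos(k)^3 + 1.25*cos(k)^2 - 3.31*cos(k) + 1.75)^2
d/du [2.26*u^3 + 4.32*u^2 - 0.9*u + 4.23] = 6.78*u^2 + 8.64*u - 0.9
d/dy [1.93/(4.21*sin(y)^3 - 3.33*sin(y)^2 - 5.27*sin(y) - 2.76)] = (-24.3759*sin(y)^2 + 12.8538*sin(y) + 10.1711)*cos(y)/(-4.21*sin(y)^3 + 3.33*sin(y)^2 + 5.27*sin(y) + 2.76)^2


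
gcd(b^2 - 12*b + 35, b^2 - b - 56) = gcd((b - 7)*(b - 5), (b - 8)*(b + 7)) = 1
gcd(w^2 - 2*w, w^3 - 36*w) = w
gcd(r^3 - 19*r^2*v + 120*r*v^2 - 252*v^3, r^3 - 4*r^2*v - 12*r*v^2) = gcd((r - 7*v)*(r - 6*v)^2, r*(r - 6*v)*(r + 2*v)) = r - 6*v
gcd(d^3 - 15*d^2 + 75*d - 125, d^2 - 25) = d - 5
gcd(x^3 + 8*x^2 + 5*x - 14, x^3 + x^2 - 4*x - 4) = x + 2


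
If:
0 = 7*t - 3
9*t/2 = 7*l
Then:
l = 27/98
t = 3/7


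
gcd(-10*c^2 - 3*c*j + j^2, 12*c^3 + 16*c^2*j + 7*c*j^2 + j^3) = 2*c + j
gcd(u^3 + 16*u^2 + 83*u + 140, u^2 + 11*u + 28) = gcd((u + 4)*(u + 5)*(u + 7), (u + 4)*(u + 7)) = u^2 + 11*u + 28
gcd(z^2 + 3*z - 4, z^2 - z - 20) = z + 4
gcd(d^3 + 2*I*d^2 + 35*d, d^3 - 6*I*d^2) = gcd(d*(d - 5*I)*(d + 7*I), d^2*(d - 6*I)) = d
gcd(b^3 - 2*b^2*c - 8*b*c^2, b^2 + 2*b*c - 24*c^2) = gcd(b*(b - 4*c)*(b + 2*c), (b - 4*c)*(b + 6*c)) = b - 4*c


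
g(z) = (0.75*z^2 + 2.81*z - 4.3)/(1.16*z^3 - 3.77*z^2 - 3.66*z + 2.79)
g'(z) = (1.5*z + 2.81)/(1.16*z^3 - 3.77*z^2 - 3.66*z + 2.79) + (-3.48*z^2 + 7.54*z + 3.66)*(0.75*z^2 + 2.81*z - 4.3)/(1.16*z^3 - 3.77*z^2 - 3.66*z + 2.79)^2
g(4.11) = 4.33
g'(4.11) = -20.78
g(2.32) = -0.54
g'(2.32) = -0.43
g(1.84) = -0.36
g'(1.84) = -0.37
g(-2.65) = 0.18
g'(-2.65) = 0.24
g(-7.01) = -0.02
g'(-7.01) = 0.00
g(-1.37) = 2.99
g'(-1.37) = 17.18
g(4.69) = 1.13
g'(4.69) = -1.46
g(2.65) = -0.71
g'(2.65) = -0.62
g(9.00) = 0.16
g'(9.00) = -0.03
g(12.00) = 0.10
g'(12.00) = -0.01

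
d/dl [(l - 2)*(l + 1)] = 2*l - 1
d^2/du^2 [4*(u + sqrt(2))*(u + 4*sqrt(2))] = 8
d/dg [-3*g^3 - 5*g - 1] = -9*g^2 - 5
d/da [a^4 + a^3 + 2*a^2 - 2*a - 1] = 4*a^3 + 3*a^2 + 4*a - 2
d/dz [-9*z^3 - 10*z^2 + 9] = z*(-27*z - 20)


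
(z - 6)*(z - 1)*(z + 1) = z^3 - 6*z^2 - z + 6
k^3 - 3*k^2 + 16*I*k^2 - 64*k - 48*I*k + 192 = (k - 3)*(k + 8*I)^2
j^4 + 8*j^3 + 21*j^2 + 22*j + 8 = (j + 1)^2*(j + 2)*(j + 4)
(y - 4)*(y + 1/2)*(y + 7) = y^3 + 7*y^2/2 - 53*y/2 - 14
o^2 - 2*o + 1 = (o - 1)^2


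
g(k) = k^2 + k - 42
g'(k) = 2*k + 1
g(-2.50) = -38.25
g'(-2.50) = -4.00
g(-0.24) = -42.18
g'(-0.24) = 0.52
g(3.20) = -28.56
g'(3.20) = 7.40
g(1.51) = -38.21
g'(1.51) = 4.02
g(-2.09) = -39.72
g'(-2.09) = -3.18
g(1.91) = -36.44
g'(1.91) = 4.82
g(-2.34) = -38.86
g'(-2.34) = -3.68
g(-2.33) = -38.90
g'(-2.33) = -3.66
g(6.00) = 0.00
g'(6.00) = 13.00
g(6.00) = 0.00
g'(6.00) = 13.00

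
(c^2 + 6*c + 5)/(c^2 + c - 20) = (c + 1)/(c - 4)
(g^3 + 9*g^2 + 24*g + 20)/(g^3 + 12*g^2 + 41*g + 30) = (g^2 + 4*g + 4)/(g^2 + 7*g + 6)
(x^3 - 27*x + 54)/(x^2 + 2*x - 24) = (x^2 - 6*x + 9)/(x - 4)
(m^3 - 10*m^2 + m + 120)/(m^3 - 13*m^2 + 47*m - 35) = (m^2 - 5*m - 24)/(m^2 - 8*m + 7)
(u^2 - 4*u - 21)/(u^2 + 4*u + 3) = (u - 7)/(u + 1)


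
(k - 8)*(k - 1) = k^2 - 9*k + 8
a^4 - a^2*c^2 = a^2*(a - c)*(a + c)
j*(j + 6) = j^2 + 6*j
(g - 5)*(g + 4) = g^2 - g - 20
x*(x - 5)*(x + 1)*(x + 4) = x^4 - 21*x^2 - 20*x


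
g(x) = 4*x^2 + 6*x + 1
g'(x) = 8*x + 6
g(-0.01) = 0.94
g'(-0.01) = 5.92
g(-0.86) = -1.20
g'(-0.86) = -0.88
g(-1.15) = -0.61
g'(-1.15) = -3.20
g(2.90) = 52.04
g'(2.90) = 29.20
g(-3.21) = 22.96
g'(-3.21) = -19.68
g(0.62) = 6.26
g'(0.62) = 10.96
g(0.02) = 1.12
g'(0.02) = 6.16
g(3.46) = 69.65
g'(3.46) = 33.68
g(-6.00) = 109.00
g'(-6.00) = -42.00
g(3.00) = 55.00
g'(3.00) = 30.00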